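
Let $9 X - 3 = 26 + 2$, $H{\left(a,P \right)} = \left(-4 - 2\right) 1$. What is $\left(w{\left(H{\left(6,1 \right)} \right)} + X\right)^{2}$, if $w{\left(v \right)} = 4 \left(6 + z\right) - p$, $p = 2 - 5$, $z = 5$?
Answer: $\frac{206116}{81} \approx 2544.6$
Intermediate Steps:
$H{\left(a,P \right)} = -6$ ($H{\left(a,P \right)} = \left(-6\right) 1 = -6$)
$X = \frac{31}{9}$ ($X = \frac{1}{3} + \frac{26 + 2}{9} = \frac{1}{3} + \frac{1}{9} \cdot 28 = \frac{1}{3} + \frac{28}{9} = \frac{31}{9} \approx 3.4444$)
$p = -3$
$w{\left(v \right)} = 47$ ($w{\left(v \right)} = 4 \left(6 + 5\right) - -3 = 4 \cdot 11 + 3 = 44 + 3 = 47$)
$\left(w{\left(H{\left(6,1 \right)} \right)} + X\right)^{2} = \left(47 + \frac{31}{9}\right)^{2} = \left(\frac{454}{9}\right)^{2} = \frac{206116}{81}$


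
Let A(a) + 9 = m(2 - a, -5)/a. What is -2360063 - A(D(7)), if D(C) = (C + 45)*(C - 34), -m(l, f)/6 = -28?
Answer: -276126304/117 ≈ -2.3601e+6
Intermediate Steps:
m(l, f) = 168 (m(l, f) = -6*(-28) = 168)
D(C) = (-34 + C)*(45 + C) (D(C) = (45 + C)*(-34 + C) = (-34 + C)*(45 + C))
A(a) = -9 + 168/a
-2360063 - A(D(7)) = -2360063 - (-9 + 168/(-1530 + 7**2 + 11*7)) = -2360063 - (-9 + 168/(-1530 + 49 + 77)) = -2360063 - (-9 + 168/(-1404)) = -2360063 - (-9 + 168*(-1/1404)) = -2360063 - (-9 - 14/117) = -2360063 - 1*(-1067/117) = -2360063 + 1067/117 = -276126304/117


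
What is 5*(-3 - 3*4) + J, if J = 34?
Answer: -41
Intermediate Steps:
5*(-3 - 3*4) + J = 5*(-3 - 3*4) + 34 = 5*(-3 - 12) + 34 = 5*(-15) + 34 = -75 + 34 = -41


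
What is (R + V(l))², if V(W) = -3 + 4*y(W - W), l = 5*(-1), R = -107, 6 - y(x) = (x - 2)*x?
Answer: 7396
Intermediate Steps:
y(x) = 6 - x*(-2 + x) (y(x) = 6 - (x - 2)*x = 6 - (-2 + x)*x = 6 - x*(-2 + x))
l = -5
V(W) = 21 (V(W) = -3 + 4*(6 - (W - W)² + 2*(W - W)) = -3 + 4*(6 - 1*0² + 2*0) = -3 + 4*(6 - 1*0 + 0) = -3 + 4*(6 + 0 + 0) = -3 + 4*6 = -3 + 24 = 21)
(R + V(l))² = (-107 + 21)² = (-86)² = 7396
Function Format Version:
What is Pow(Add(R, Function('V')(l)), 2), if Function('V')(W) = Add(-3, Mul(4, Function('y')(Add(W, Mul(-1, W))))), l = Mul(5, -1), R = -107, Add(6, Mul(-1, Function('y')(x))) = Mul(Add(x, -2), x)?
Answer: 7396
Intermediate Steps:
Function('y')(x) = Add(6, Mul(-1, x, Add(-2, x))) (Function('y')(x) = Add(6, Mul(-1, Mul(Add(x, -2), x))) = Add(6, Mul(-1, Mul(Add(-2, x), x))) = Add(6, Mul(-1, Mul(x, Add(-2, x)))) = Add(6, Mul(-1, x, Add(-2, x))))
l = -5
Function('V')(W) = 21 (Function('V')(W) = Add(-3, Mul(4, Add(6, Mul(-1, Pow(Add(W, Mul(-1, W)), 2)), Mul(2, Add(W, Mul(-1, W)))))) = Add(-3, Mul(4, Add(6, Mul(-1, Pow(0, 2)), Mul(2, 0)))) = Add(-3, Mul(4, Add(6, Mul(-1, 0), 0))) = Add(-3, Mul(4, Add(6, 0, 0))) = Add(-3, Mul(4, 6)) = Add(-3, 24) = 21)
Pow(Add(R, Function('V')(l)), 2) = Pow(Add(-107, 21), 2) = Pow(-86, 2) = 7396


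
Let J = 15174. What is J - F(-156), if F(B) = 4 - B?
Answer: 15014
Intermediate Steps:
J - F(-156) = 15174 - (4 - 1*(-156)) = 15174 - (4 + 156) = 15174 - 1*160 = 15174 - 160 = 15014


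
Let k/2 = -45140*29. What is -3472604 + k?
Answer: -6090724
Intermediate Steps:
k = -2618120 (k = 2*(-45140*29) = 2*(-1309060) = -2618120)
-3472604 + k = -3472604 - 2618120 = -6090724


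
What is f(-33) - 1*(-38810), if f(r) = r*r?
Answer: 39899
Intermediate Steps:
f(r) = r²
f(-33) - 1*(-38810) = (-33)² - 1*(-38810) = 1089 + 38810 = 39899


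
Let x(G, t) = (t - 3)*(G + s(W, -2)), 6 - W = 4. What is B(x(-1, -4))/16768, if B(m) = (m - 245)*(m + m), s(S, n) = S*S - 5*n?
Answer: 1911/524 ≈ 3.6469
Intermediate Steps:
W = 2 (W = 6 - 1*4 = 6 - 4 = 2)
s(S, n) = S² - 5*n
x(G, t) = (-3 + t)*(14 + G) (x(G, t) = (t - 3)*(G + (2² - 5*(-2))) = (-3 + t)*(G + (4 + 10)) = (-3 + t)*(G + 14) = (-3 + t)*(14 + G))
B(m) = 2*m*(-245 + m) (B(m) = (-245 + m)*(2*m) = 2*m*(-245 + m))
B(x(-1, -4))/16768 = (2*(-42 - 3*(-1) + 14*(-4) - 1*(-4))*(-245 + (-42 - 3*(-1) + 14*(-4) - 1*(-4))))/16768 = (2*(-42 + 3 - 56 + 4)*(-245 + (-42 + 3 - 56 + 4)))*(1/16768) = (2*(-91)*(-245 - 91))*(1/16768) = (2*(-91)*(-336))*(1/16768) = 61152*(1/16768) = 1911/524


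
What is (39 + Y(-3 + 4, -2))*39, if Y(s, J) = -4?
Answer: 1365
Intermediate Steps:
(39 + Y(-3 + 4, -2))*39 = (39 - 4)*39 = 35*39 = 1365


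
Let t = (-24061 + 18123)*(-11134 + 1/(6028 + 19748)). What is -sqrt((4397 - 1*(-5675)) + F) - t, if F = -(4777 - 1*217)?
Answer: -852073259527/12888 - 2*sqrt(1378) ≈ -6.6114e+7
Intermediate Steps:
F = -4560 (F = -(4777 - 217) = -1*4560 = -4560)
t = 852073259527/12888 (t = -5938*(-11134 + 1/25776) = -5938*(-286989983/25776) = 852073259527/12888 ≈ 6.6114e+7)
-sqrt((4397 - 1*(-5675)) + F) - t = -sqrt((4397 - 1*(-5675)) - 4560) - 1*852073259527/12888 = -sqrt((4397 + 5675) - 4560) - 852073259527/12888 = -sqrt(10072 - 4560) - 852073259527/12888 = -sqrt(5512) - 852073259527/12888 = -2*sqrt(1378) - 852073259527/12888 = -852073259527/12888 - 2*sqrt(1378)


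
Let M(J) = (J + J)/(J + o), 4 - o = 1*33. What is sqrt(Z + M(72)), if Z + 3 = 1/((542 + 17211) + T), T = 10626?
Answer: 16*sqrt(2029353911)/1220297 ≈ 0.59065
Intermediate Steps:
o = -29 (o = 4 - 33 = -29)
M(J) = 2*J/(-29 + J) (M(J) = (J + J)/(J - 29) = (2*J)/(-29 + J) = 2*J/(-29 + J))
Z = -85136/28379 (Z = -3 + 1/((542 + 17211) + 10626) = -3 + 1/(17753 + 10626) = -3 + 1/28379 = -85136/28379 ≈ -3.0000)
sqrt(Z + M(72)) = sqrt(-85136/28379 + 2*72/(-29 + 72)) = sqrt(-85136/28379 + 2*72/43) = sqrt(-85136/28379 + 2*72*(1/43)) = sqrt(-85136/28379 + 144/43) = sqrt(425728/1220297) = 16*sqrt(2029353911)/1220297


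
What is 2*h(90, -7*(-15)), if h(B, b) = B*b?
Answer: 18900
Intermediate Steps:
2*h(90, -7*(-15)) = 2*(90*(-7*(-15))) = 2*(90*105) = 2*9450 = 18900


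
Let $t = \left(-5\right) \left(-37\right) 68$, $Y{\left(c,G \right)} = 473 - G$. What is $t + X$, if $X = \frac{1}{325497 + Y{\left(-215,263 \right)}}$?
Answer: $\frac{4097394061}{325707} \approx 12580.0$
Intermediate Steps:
$X = \frac{1}{325707}$ ($X = \frac{1}{325497 + \left(473 - 263\right)} = \frac{1}{325497 + 210} = \frac{1}{325707} \approx 3.0702 \cdot 10^{-6}$)
$t = 12580$ ($t = 185 \cdot 68 = 12580$)
$t + X = 12580 + \frac{1}{325707} = \frac{4097394061}{325707}$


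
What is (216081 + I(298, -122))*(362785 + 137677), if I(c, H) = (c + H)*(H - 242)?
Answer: 76078731854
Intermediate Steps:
I(c, H) = (-242 + H)*(H + c) (I(c, H) = (H + c)*(-242 + H) = (-242 + H)*(H + c))
(216081 + I(298, -122))*(362785 + 137677) = (216081 + ((-122)**2 - 242*(-122) - 242*298 - 122*298))*(362785 + 137677) = (216081 + (14884 + 29524 - 72116 - 36356))*500462 = (216081 - 64064)*500462 = 152017*500462 = 76078731854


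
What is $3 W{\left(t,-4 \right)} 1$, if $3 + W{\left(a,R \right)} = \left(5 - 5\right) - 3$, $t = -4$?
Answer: $-18$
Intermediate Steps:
$W{\left(a,R \right)} = -6$ ($W{\left(a,R \right)} = -3 + \left(\left(5 - 5\right) - 3\right) = -3 + \left(0 - 3\right) = -3 - 3 = -6$)
$3 W{\left(t,-4 \right)} 1 = 3 \left(-6\right) 1 = \left(-18\right) 1 = -18$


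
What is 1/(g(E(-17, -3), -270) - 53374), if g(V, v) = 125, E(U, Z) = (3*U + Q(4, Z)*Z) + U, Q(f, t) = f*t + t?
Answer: -1/53249 ≈ -1.8780e-5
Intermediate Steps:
Q(f, t) = t + f*t
E(U, Z) = 4*U + 5*Z² (E(U, Z) = (3*U + (Z*(1 + 4))*Z) + U = (3*U + (Z*5)*Z) + U = (3*U + (5*Z)*Z) + U = (3*U + 5*Z²) + U = 4*U + 5*Z²)
1/(g(E(-17, -3), -270) - 53374) = 1/(125 - 53374) = 1/(-53249) = -1/53249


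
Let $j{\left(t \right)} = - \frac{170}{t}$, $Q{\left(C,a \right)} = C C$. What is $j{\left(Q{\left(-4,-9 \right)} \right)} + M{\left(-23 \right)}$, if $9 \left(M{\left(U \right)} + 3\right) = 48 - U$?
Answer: $- \frac{413}{72} \approx -5.7361$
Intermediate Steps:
$Q{\left(C,a \right)} = C^{2}$
$M{\left(U \right)} = \frac{7}{3} - \frac{U}{9}$ ($M{\left(U \right)} = -3 + \frac{48 - U}{9} = -3 - \left(- \frac{16}{3} + \frac{U}{9}\right) = \frac{7}{3} - \frac{U}{9}$)
$j{\left(Q{\left(-4,-9 \right)} \right)} + M{\left(-23 \right)} = - \frac{170}{\left(-4\right)^{2}} + \left(\frac{7}{3} - - \frac{23}{9}\right) = - \frac{170}{16} + \left(\frac{7}{3} + \frac{23}{9}\right) = \left(-170\right) \frac{1}{16} + \frac{44}{9} = - \frac{85}{8} + \frac{44}{9} = - \frac{413}{72}$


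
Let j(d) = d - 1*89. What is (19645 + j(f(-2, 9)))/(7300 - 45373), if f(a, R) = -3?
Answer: -19553/38073 ≈ -0.51357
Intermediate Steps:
j(d) = -89 + d (j(d) = d - 89 = -89 + d)
(19645 + j(f(-2, 9)))/(7300 - 45373) = (19645 + (-89 - 3))/(7300 - 45373) = (19645 - 92)/(-38073) = 19553*(-1/38073) = -19553/38073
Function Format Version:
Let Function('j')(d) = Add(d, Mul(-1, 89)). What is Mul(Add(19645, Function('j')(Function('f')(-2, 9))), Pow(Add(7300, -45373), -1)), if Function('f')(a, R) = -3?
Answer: Rational(-19553, 38073) ≈ -0.51357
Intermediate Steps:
Function('j')(d) = Add(-89, d) (Function('j')(d) = Add(d, -89) = Add(-89, d))
Mul(Add(19645, Function('j')(Function('f')(-2, 9))), Pow(Add(7300, -45373), -1)) = Mul(Add(19645, Add(-89, -3)), Pow(Add(7300, -45373), -1)) = Mul(Add(19645, -92), Pow(-38073, -1)) = Mul(19553, Rational(-1, 38073)) = Rational(-19553, 38073)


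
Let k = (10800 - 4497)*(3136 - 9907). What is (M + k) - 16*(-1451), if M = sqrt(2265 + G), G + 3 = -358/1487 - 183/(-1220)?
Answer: -42654397 + sqrt(500146360735)/14870 ≈ -4.2654e+7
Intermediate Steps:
k = -42677613 (k = 6303*(-6771) = -42677613)
G = -91919/29740 (G = -3 + (-358/1487 - 183/(-1220)) = -3 + (-358*1/1487 - 183*(-1/1220)) = -3 + (-358/1487 + 3/20) = -3 - 2699/29740 = -91919/29740 ≈ -3.0908)
M = sqrt(500146360735)/14870 (M = sqrt(2265 - 91919/29740) = sqrt(67269181/29740) = sqrt(500146360735)/14870 ≈ 47.560)
(M + k) - 16*(-1451) = (sqrt(500146360735)/14870 - 42677613) - 16*(-1451) = (-42677613 + sqrt(500146360735)/14870) + 23216 = -42654397 + sqrt(500146360735)/14870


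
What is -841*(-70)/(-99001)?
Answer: -8410/14143 ≈ -0.59464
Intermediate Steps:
-841*(-70)/(-99001) = 58870*(-1/99001) = -8410/14143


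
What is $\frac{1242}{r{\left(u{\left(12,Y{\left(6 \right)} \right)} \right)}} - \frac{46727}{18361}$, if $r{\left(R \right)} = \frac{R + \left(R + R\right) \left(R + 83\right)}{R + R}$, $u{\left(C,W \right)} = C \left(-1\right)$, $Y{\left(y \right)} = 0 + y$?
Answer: $\frac{38926763}{2625623} \approx 14.826$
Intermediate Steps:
$Y{\left(y \right)} = y$
$u{\left(C,W \right)} = - C$
$r{\left(R \right)} = \frac{R + 2 R \left(83 + R\right)}{2 R}$
$\frac{1242}{r{\left(u{\left(12,Y{\left(6 \right)} \right)} \right)}} - \frac{46727}{18361} = \frac{1242}{\frac{167}{2} - 12} - \frac{46727}{18361} = \frac{1242}{\frac{143}{2}} - \frac{46727}{18361} = 1242 \cdot \frac{2}{143} - \frac{46727}{18361} = \frac{2484}{143} - \frac{46727}{18361} = \frac{38926763}{2625623}$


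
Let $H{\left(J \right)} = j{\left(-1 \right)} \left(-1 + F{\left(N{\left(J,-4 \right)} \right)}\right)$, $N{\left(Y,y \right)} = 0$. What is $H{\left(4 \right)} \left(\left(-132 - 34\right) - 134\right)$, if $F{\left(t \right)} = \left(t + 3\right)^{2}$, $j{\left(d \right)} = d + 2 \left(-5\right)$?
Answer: $26400$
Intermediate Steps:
$j{\left(d \right)} = -10 + d$ ($j{\left(d \right)} = d - 10 = -10 + d$)
$F{\left(t \right)} = \left(3 + t\right)^{2}$
$H{\left(J \right)} = -88$ ($H{\left(J \right)} = \left(-10 - 1\right) \left(-1 + \left(3 + 0\right)^{2}\right) = - 11 \left(-1 + 3^{2}\right) = - 11 \left(-1 + 9\right) = \left(-11\right) 8 = -88$)
$H{\left(4 \right)} \left(\left(-132 - 34\right) - 134\right) = - 88 \left(\left(-132 - 34\right) - 134\right) = - 88 \left(-166 - 134\right) = \left(-88\right) \left(-300\right) = 26400$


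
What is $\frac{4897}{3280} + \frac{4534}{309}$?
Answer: $\frac{16384693}{1013520} \approx 16.166$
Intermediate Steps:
$\frac{4897}{3280} + \frac{4534}{309} = \frac{16384693}{1013520}$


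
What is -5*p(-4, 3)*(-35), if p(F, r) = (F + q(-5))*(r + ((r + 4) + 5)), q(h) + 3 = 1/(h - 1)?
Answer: -37625/2 ≈ -18813.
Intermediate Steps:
q(h) = -3 + 1/(-1 + h) (q(h) = -3 + 1/(h - 1) = -3 + 1/(-1 + h))
p(F, r) = (9 + 2*r)*(-19/6 + F) (p(F, r) = (F + (4 - 3*(-5))/(-1 - 5))*(r + ((r + 4) + 5)) = (F + (4 + 15)/(-6))*(r + ((4 + r) + 5)) = (F - 1/6*19)*(r + (9 + r)) = (F - 19/6)*(9 + 2*r) = (-19/6 + F)*(9 + 2*r) = (9 + 2*r)*(-19/6 + F))
-5*p(-4, 3)*(-35) = -5*(-57/2 + 9*(-4) - 19/3*3 + 2*(-4)*3)*(-35) = -5*(-57/2 - 36 - 19 - 24)*(-35) = -5*(-215/2)*(-35) = (1075/2)*(-35) = -37625/2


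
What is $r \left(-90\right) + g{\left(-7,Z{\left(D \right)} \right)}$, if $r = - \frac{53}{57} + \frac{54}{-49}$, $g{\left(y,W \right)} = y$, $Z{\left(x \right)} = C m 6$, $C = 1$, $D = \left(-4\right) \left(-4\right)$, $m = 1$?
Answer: $\frac{163733}{931} \approx 175.87$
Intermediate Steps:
$D = 16$
$Z{\left(x \right)} = 6$ ($Z{\left(x \right)} = 1 \cdot 1 \cdot 6 = 1 \cdot 6 = 6$)
$r = - \frac{5675}{2793}$ ($r = \left(-53\right) \frac{1}{57} + 54 \left(- \frac{1}{49}\right) = - \frac{53}{57} - \frac{54}{49} = - \frac{5675}{2793} \approx -2.0319$)
$r \left(-90\right) + g{\left(-7,Z{\left(D \right)} \right)} = \left(- \frac{5675}{2793}\right) \left(-90\right) - 7 = \frac{170250}{931} - 7 = \frac{163733}{931}$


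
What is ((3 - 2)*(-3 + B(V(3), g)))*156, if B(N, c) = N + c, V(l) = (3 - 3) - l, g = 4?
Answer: -312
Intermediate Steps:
V(l) = -l (V(l) = 0 - l = -l)
((3 - 2)*(-3 + B(V(3), g)))*156 = ((3 - 2)*(-3 + (-1*3 + 4)))*156 = (1*(-3 + (-3 + 4)))*156 = (1*(-3 + 1))*156 = (1*(-2))*156 = -2*156 = -312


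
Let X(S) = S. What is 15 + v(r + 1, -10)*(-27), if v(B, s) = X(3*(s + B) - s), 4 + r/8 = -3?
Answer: 5010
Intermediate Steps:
r = -56 (r = -32 + 8*(-3) = -32 - 24 = -56)
v(B, s) = 2*s + 3*B (v(B, s) = 3*(s + B) - s = 3*(B + s) - s = (3*B + 3*s) - s = 2*s + 3*B)
15 + v(r + 1, -10)*(-27) = 15 + (2*(-10) + 3*(-56 + 1))*(-27) = 15 + (-20 + 3*(-55))*(-27) = 15 + (-20 - 165)*(-27) = 15 - 185*(-27) = 15 + 4995 = 5010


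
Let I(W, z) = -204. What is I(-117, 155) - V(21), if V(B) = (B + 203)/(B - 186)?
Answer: -33436/165 ≈ -202.64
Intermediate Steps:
V(B) = (203 + B)/(-186 + B)
I(-117, 155) - V(21) = -204 - (203 + 21)/(-186 + 21) = -204 - 224/(-165) = -204 - (-1)*224/165 = -204 - 1*(-224/165) = -204 + 224/165 = -33436/165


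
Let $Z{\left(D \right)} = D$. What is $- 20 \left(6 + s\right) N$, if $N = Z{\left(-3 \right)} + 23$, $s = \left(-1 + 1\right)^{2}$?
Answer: $-2400$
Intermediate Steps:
$s = 0$ ($s = 0^{2} = 0$)
$N = 20$ ($N = -3 + 23 = 20$)
$- 20 \left(6 + s\right) N = - 20 \left(6 + 0\right) 20 = \left(-20\right) 6 \cdot 20 = \left(-120\right) 20 = -2400$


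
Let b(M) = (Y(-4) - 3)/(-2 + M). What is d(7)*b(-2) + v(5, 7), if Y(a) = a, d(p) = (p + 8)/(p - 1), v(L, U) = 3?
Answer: 59/8 ≈ 7.3750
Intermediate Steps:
d(p) = (8 + p)/(-1 + p)
b(M) = -7/(-2 + M) (b(M) = (-4 - 3)/(-2 + M) = -7/(-2 + M))
d(7)*b(-2) + v(5, 7) = ((8 + 7)/(-1 + 7))*(-7/(-2 - 2)) + 3 = (15/6)*(-7/(-4)) + 3 = ((1/6)*15)*(-7*(-1/4)) + 3 = (5/2)*(7/4) + 3 = 35/8 + 3 = 59/8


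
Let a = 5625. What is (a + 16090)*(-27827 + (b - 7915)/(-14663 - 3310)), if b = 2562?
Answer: -10860308140370/17973 ≈ -6.0426e+8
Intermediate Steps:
(a + 16090)*(-27827 + (b - 7915)/(-14663 - 3310)) = (5625 + 16090)*(-27827 + (2562 - 7915)/(-14663 - 3310)) = 21715*(-27827 - 5353/(-17973)) = 21715*(-27827 - 5353*(-1/17973)) = 21715*(-27827 + 5353/17973) = 21715*(-500129318/17973) = -10860308140370/17973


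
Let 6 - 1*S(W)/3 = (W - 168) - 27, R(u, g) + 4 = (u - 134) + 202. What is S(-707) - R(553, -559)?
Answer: 2107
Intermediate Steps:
R(u, g) = 64 + u (R(u, g) = -4 + ((u - 134) + 202) = -4 + ((-134 + u) + 202) = -4 + (68 + u) = 64 + u)
S(W) = 603 - 3*W (S(W) = 18 - 3*((W - 168) - 27) = 18 - 3*((-168 + W) - 27) = 18 - 3*(-195 + W) = 18 + (585 - 3*W) = 603 - 3*W)
S(-707) - R(553, -559) = (603 - 3*(-707)) - (64 + 553) = (603 + 2121) - 1*617 = 2724 - 617 = 2107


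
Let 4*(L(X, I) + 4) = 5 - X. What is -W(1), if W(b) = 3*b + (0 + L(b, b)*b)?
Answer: 0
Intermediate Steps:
L(X, I) = -11/4 - X/4 (L(X, I) = -4 + (5 - X)/4 = -4 + (5/4 - X/4) = -11/4 - X/4)
W(b) = 3*b + b*(-11/4 - b/4) (W(b) = 3*b + (0 + (-11/4 - b/4)*b) = 3*b + (0 + b*(-11/4 - b/4)) = 3*b + b*(-11/4 - b/4))
-W(1) = -(1 - 1*1)/4 = -(1 - 1)/4 = -0/4 = -1*0 = 0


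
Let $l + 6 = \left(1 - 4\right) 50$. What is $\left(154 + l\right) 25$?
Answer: $-50$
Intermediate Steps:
$l = -156$ ($l = -6 + \left(1 - 4\right) 50 = -6 - 150 = -156$)
$\left(154 + l\right) 25 = \left(154 - 156\right) 25 = \left(-2\right) 25 = -50$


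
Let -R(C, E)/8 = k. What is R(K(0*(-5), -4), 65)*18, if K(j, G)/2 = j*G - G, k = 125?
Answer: -18000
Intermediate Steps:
K(j, G) = -2*G + 2*G*j (K(j, G) = 2*(j*G - G) = 2*(G*j - G) = 2*(-G + G*j) = -2*G + 2*G*j)
R(C, E) = -1000 (R(C, E) = -8*125 = -1000)
R(K(0*(-5), -4), 65)*18 = -1000*18 = -18000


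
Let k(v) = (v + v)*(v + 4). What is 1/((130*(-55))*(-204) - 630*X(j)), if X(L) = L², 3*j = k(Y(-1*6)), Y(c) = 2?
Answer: 1/1418280 ≈ 7.0508e-7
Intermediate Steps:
k(v) = 2*v*(4 + v) (k(v) = (2*v)*(4 + v) = 2*v*(4 + v))
j = 8 (j = (2*2*(4 + 2))/3 = (2*2*6)/3 = (⅓)*24 = 8)
1/((130*(-55))*(-204) - 630*X(j)) = 1/((130*(-55))*(-204) - 630*8²) = 1/(-7150*(-204) - 630*64) = 1/(1458600 - 40320) = 1/1418280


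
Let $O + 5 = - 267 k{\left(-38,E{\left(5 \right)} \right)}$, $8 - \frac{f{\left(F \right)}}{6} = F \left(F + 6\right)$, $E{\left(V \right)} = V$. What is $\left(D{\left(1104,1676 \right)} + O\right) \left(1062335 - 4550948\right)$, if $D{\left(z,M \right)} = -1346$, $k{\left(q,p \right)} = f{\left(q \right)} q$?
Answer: $256551061541667$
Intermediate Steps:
$f{\left(F \right)} = 48 - 6 F \left(6 + F\right)$ ($f{\left(F \right)} = 48 - 6 F \left(F + 6\right) = 48 - 6 F \left(6 + F\right)$)
$k{\left(q,p \right)} = q \left(48 - 36 q - 6 q^{2}\right)$ ($k{\left(q,p \right)} = \left(48 - 36 q - 6 q^{2}\right) q = q \left(48 - 36 q - 6 q^{2}\right)$)
$O = -73538213$ ($O = -5 - 267 \cdot 6 \left(-38\right) \left(8 - \left(-38\right)^{2} - -228\right) = -5 - 267 \cdot 6 \left(-38\right) \left(8 - 1444 + 228\right) = -5 - 267 \cdot 6 \left(-38\right) \left(-1208\right) = -5 - 73538208 = -73538213$)
$\left(D{\left(1104,1676 \right)} + O\right) \left(1062335 - 4550948\right) = \left(-1346 - 73538213\right) \left(1062335 - 4550948\right) = \left(-73539559\right) \left(-3488613\right) = 256551061541667$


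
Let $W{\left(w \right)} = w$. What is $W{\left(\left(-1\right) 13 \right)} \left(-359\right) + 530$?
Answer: $5197$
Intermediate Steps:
$W{\left(\left(-1\right) 13 \right)} \left(-359\right) + 530 = \left(-1\right) 13 \left(-359\right) + 530 = \left(-13\right) \left(-359\right) + 530 = 4667 + 530 = 5197$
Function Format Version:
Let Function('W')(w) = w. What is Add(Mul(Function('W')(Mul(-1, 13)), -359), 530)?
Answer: 5197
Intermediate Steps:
Add(Mul(Function('W')(Mul(-1, 13)), -359), 530) = Add(Mul(Mul(-1, 13), -359), 530) = Add(Mul(-13, -359), 530) = Add(4667, 530) = 5197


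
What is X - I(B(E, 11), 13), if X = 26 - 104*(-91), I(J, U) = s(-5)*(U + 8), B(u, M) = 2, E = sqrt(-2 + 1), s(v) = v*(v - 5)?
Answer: 8440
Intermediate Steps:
s(v) = v*(-5 + v)
E = I (E = sqrt(-1) = I ≈ 1.0*I)
I(J, U) = 400 + 50*U (I(J, U) = (-5*(-5 - 5))*(U + 8) = (-5*(-10))*(8 + U) = 50*(8 + U) = 400 + 50*U)
X = 9490 (X = 26 + 9464 = 9490)
X - I(B(E, 11), 13) = 9490 - (400 + 50*13) = 9490 - (400 + 650) = 9490 - 1*1050 = 9490 - 1050 = 8440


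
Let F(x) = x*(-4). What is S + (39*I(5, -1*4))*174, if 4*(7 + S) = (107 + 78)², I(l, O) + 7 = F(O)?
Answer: 278493/4 ≈ 69623.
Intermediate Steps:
F(x) = -4*x
I(l, O) = -7 - 4*O
S = 34197/4 (S = -7 + (107 + 78)²/4 = -7 + (¼)*185² = -7 + (¼)*34225 = -7 + 34225/4 = 34197/4 ≈ 8549.3)
S + (39*I(5, -1*4))*174 = 34197/4 + (39*(-7 - (-4)*4))*174 = 34197/4 + (39*(-7 - 4*(-4)))*174 = 34197/4 + (39*(-7 + 16))*174 = 34197/4 + (39*9)*174 = 34197/4 + 351*174 = 34197/4 + 61074 = 278493/4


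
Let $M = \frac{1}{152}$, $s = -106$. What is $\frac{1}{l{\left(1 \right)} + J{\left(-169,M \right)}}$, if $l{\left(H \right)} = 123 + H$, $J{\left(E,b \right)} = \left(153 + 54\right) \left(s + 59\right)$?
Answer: $- \frac{1}{9605} \approx -0.00010411$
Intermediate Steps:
$M = \frac{1}{152} \approx 0.0065789$
$J{\left(E,b \right)} = -9729$ ($J{\left(E,b \right)} = \left(153 + 54\right) \left(-106 + 59\right) = 207 \left(-47\right) = -9729$)
$\frac{1}{l{\left(1 \right)} + J{\left(-169,M \right)}} = \frac{1}{\left(123 + 1\right) - 9729} = \frac{1}{124 - 9729} = \frac{1}{-9605} = - \frac{1}{9605}$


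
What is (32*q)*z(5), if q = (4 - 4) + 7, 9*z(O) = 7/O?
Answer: 1568/45 ≈ 34.844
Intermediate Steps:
z(O) = 7/(9*O) (z(O) = (7/O)/9 = 7/(9*O))
q = 7 (q = 0 + 7 = 7)
(32*q)*z(5) = (32*7)*((7/9)/5) = 224*((7/9)*(1/5)) = 224*(7/45) = 1568/45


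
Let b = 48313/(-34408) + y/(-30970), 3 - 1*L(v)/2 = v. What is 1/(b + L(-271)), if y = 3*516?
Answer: 532807880/291203959643 ≈ 0.0018297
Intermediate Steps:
L(v) = 6 - 2*v
y = 1548
b = -774758597/532807880 (b = 48313/(-34408) + 1548/(-30970) = 48313*(-1/34408) + 1548*(-1/30970) = -48313/34408 - 774/15485 = -774758597/532807880 ≈ -1.4541)
1/(b + L(-271)) = 1/(-774758597/532807880 + (6 - 2*(-271))) = 1/(-774758597/532807880 + (6 + 542)) = 1/(-774758597/532807880 + 548) = 1/(291203959643/532807880) = 532807880/291203959643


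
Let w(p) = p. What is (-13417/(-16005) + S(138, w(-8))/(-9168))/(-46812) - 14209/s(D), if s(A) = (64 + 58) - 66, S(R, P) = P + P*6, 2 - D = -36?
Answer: -254167373010379/1001715242220 ≈ -253.73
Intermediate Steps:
D = 38 (D = 2 - 1*(-36) = 2 + 36 = 38)
S(R, P) = 7*P (S(R, P) = P + 6*P = 7*P)
s(A) = 56 (s(A) = 122 - 66 = 56)
(-13417/(-16005) + S(138, w(-8))/(-9168))/(-46812) - 14209/s(D) = (-13417/(-16005) + (7*(-8))/(-9168))/(-46812) - 14209/56 = (-13417*(-1/16005) - 56*(-1/9168))*(-1/46812) - 14209*1/56 = (13417/16005 + 7/1146)*(-1/46812) - 14209/56 = (5162639/6113910)*(-1/46812) - 14209/56 = -5162639/286204354920 - 14209/56 = -254167373010379/1001715242220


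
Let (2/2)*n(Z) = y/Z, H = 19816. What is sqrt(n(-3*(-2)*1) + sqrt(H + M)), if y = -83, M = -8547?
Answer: sqrt(-498 + 36*sqrt(11269))/6 ≈ 9.6084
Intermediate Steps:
n(Z) = -83/Z
sqrt(n(-3*(-2)*1) + sqrt(H + M)) = sqrt(-83/(-3*(-2)*1) + sqrt(19816 - 8547)) = sqrt(-83/(6*1) + sqrt(11269)) = sqrt(-83/6 + sqrt(11269))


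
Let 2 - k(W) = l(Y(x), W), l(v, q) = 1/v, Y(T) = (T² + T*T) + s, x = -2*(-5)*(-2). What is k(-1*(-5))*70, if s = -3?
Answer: 111510/797 ≈ 139.91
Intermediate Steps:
x = -20 (x = 10*(-2) = -20)
Y(T) = -3 + 2*T² (Y(T) = (T² + T*T) - 3 = (T² + T²) - 3 = 2*T² - 3 = -3 + 2*T²)
k(W) = 1593/797 (k(W) = 2 - 1/(-3 + 2*(-20)²) = 2 - 1/(-3 + 2*400) = 2 - 1/(-3 + 800) = 2 - 1/797 = 1593/797)
k(-1*(-5))*70 = (1593/797)*70 = 111510/797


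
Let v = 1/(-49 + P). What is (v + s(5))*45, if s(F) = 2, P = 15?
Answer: 3015/34 ≈ 88.677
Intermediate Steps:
v = -1/34 (v = 1/(-49 + 15) = 1/(-34) = -1/34 ≈ -0.029412)
(v + s(5))*45 = (-1/34 + 2)*45 = (67/34)*45 = 3015/34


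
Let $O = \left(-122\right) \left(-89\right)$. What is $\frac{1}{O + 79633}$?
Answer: $\frac{1}{90491} \approx 1.1051 \cdot 10^{-5}$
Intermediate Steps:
$O = 10858$
$\frac{1}{O + 79633} = \frac{1}{10858 + 79633} = \frac{1}{90491}$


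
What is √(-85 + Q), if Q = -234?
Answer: I*√319 ≈ 17.861*I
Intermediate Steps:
√(-85 + Q) = √(-85 - 234) = √(-319) = I*√319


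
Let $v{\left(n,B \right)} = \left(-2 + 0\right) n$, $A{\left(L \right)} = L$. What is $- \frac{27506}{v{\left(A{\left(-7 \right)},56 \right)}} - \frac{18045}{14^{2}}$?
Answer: $- \frac{403129}{196} \approx -2056.8$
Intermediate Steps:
$v{\left(n,B \right)} = - 2 n$
$- \frac{27506}{v{\left(A{\left(-7 \right)},56 \right)}} - \frac{18045}{14^{2}} = - \frac{27506}{\left(-2\right) \left(-7\right)} - \frac{18045}{14^{2}} = - \frac{27506}{14} - \frac{18045}{196} = \left(-27506\right) \frac{1}{14} - \frac{18045}{196} = - \frac{13753}{7} - \frac{18045}{196} = - \frac{403129}{196}$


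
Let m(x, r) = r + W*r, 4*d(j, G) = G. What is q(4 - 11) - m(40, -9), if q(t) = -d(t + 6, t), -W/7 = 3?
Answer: -713/4 ≈ -178.25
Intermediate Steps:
W = -21 (W = -7*3 = -21)
d(j, G) = G/4
m(x, r) = -20*r (m(x, r) = r - 21*r = -20*r)
q(t) = -t/4
q(4 - 11) - m(40, -9) = -(4 - 11)/4 - (-20)*(-9) = -¼*(-7) - 1*180 = 7/4 - 180 = -713/4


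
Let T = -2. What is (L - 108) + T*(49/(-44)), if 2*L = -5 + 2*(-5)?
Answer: -1246/11 ≈ -113.27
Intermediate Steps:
L = -15/2 (L = (-5 + 2*(-5))/2 = (-5 - 10)/2 = (½)*(-15) = -15/2 ≈ -7.5000)
(L - 108) + T*(49/(-44)) = (-15/2 - 108) - 98/(-44) = -231/2 - 98*(-1)/44 = -231/2 - 2*(-49/44) = -231/2 + 49/22 = -1246/11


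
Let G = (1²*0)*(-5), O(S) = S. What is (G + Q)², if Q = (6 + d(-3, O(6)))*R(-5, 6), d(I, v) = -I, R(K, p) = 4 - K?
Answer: 6561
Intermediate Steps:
G = 0 (G = (1*0)*(-5) = 0*(-5) = 0)
Q = 81 (Q = (6 - 1*(-3))*(4 - 1*(-5)) = (6 + 3)*(4 + 5) = 9*9 = 81)
(G + Q)² = (0 + 81)² = 81² = 6561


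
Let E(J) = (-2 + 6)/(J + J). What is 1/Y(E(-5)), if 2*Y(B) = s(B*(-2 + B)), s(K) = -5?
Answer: -⅖ ≈ -0.40000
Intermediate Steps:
E(J) = 2/J (E(J) = 4/((2*J)) = 4*(1/(2*J)) = 2/J)
Y(B) = -5/2 (Y(B) = (½)*(-5) = -5/2)
1/Y(E(-5)) = 1/(-5/2) = -⅖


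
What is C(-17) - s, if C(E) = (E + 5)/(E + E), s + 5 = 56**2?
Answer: -53221/17 ≈ -3130.6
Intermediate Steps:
s = 3131 (s = -5 + 56**2 = -5 + 3136 = 3131)
C(E) = (5 + E)/(2*E) (C(E) = (5 + E)/((2*E)) = (5 + E)*(1/(2*E)) = (5 + E)/(2*E))
C(-17) - s = (1/2)*(5 - 17)/(-17) - 1*3131 = (1/2)*(-1/17)*(-12) - 3131 = 6/17 - 3131 = -53221/17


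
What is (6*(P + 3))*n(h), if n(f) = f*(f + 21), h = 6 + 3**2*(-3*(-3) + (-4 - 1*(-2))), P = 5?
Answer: 298080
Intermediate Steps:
h = 69 (h = 6 + 9*(9 + (-4 + 2)) = 6 + 9*(9 - 2) = 6 + 9*7 = 6 + 63 = 69)
n(f) = f*(21 + f)
(6*(P + 3))*n(h) = (6*(5 + 3))*(69*(21 + 69)) = (6*8)*(69*90) = 48*6210 = 298080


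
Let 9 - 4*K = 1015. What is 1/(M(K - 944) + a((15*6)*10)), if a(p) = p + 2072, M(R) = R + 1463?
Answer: 2/6479 ≈ 0.00030869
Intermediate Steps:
K = -503/2 (K = 9/4 - 1/4*1015 = 9/4 - 1015/4 = -503/2 ≈ -251.50)
M(R) = 1463 + R
a(p) = 2072 + p
1/(M(K - 944) + a((15*6)*10)) = 1/((1463 + (-503/2 - 944)) + (2072 + (15*6)*10)) = 1/((1463 - 2391/2) + (2072 + 90*10)) = 1/(535/2 + (2072 + 900)) = 1/(535/2 + 2972) = 1/(6479/2) = 2/6479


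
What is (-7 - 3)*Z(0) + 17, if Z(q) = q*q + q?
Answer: 17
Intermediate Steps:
Z(q) = q + q² (Z(q) = q² + q = q + q²)
(-7 - 3)*Z(0) + 17 = (-7 - 3)*(0*(1 + 0)) + 17 = -0 + 17 = -10*0 + 17 = 0 + 17 = 17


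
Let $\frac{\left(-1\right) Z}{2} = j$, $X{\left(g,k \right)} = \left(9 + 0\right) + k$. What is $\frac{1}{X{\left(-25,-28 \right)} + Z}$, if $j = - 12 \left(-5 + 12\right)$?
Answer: $\frac{1}{149} \approx 0.0067114$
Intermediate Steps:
$X{\left(g,k \right)} = 9 + k$
$j = -84$ ($j = \left(-12\right) 7 = -84$)
$Z = 168$ ($Z = \left(-2\right) \left(-84\right) = 168$)
$\frac{1}{X{\left(-25,-28 \right)} + Z} = \frac{1}{\left(9 - 28\right) + 168} = \frac{1}{-19 + 168} = \frac{1}{149}$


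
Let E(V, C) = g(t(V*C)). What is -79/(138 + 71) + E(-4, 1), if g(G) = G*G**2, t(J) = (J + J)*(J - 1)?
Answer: 13375921/209 ≈ 64000.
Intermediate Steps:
t(J) = 2*J*(-1 + J) (t(J) = (2*J)*(-1 + J) = 2*J*(-1 + J))
g(G) = G**3
E(V, C) = 8*C**3*V**3*(-1 + C*V)**3 (E(V, C) = (2*(V*C)*(-1 + V*C))**3 = (2*(C*V)*(-1 + C*V))**3 = (2*C*V*(-1 + C*V))**3 = 8*C**3*V**3*(-1 + C*V)**3)
-79/(138 + 71) + E(-4, 1) = -79/(138 + 71) + 8*1**3*(-4)**3*(-1 + 1*(-4))**3 = -79/209 + 8*1*(-64)*(-1 - 4)**3 = (1/209)*(-79) + 8*1*(-64)*(-5)**3 = -79/209 + 8*1*(-64)*(-125) = -79/209 + 64000 = 13375921/209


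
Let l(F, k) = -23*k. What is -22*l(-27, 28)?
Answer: 14168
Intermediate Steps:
-22*l(-27, 28) = -(-506)*28 = -22*(-644) = 14168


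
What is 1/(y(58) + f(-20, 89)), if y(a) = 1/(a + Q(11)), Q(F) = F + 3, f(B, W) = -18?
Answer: -72/1295 ≈ -0.055598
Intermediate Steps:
Q(F) = 3 + F
y(a) = 1/(14 + a) (y(a) = 1/(a + (3 + 11)) = 1/(a + 14) = 1/(14 + a))
1/(y(58) + f(-20, 89)) = 1/(1/(14 + 58) - 18) = 1/(1/72 - 18) = 1/(-1295/72) = -72/1295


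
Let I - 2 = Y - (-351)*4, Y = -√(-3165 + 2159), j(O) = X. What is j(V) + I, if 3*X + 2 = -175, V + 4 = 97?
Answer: 1347 - I*√1006 ≈ 1347.0 - 31.717*I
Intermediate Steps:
V = 93 (V = -4 + 97 = 93)
X = -59 (X = -⅔ + (⅓)*(-175) = -⅔ - 175/3 = -59)
j(O) = -59
Y = -I*√1006 (Y = -√(-1006) = -I*√1006 ≈ -31.717*I)
I = 1406 - I*√1006 (I = 2 + (-I*√1006 - (-351)*4) = 2 + (-I*√1006 - 1*(-1404)) = 2 + (-I*√1006 + 1404) = 2 + (1404 - I*√1006) = 1406 - I*√1006 ≈ 1406.0 - 31.717*I)
j(V) + I = -59 + (1406 - I*√1006) = 1347 - I*√1006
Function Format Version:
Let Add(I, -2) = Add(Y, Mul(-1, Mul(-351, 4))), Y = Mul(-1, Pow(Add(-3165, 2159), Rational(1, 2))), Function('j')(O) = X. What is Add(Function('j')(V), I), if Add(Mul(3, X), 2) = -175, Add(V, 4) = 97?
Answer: Add(1347, Mul(-1, I, Pow(1006, Rational(1, 2)))) ≈ Add(1347.0, Mul(-31.717, I))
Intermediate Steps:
V = 93 (V = Add(-4, 97) = 93)
X = -59 (X = Add(Rational(-2, 3), Mul(Rational(1, 3), -175)) = Add(Rational(-2, 3), Rational(-175, 3)) = -59)
Function('j')(O) = -59
Y = Mul(-1, I, Pow(1006, Rational(1, 2))) (Y = Mul(-1, Pow(-1006, Rational(1, 2))) = Mul(-1, Mul(I, Pow(1006, Rational(1, 2)))) = Mul(-1, I, Pow(1006, Rational(1, 2))) ≈ Mul(-31.717, I))
I = Add(1406, Mul(-1, I, Pow(1006, Rational(1, 2)))) (I = Add(2, Add(Mul(-1, I, Pow(1006, Rational(1, 2))), Mul(-1, Mul(-351, 4)))) = Add(2, Add(Mul(-1, I, Pow(1006, Rational(1, 2))), Mul(-1, -1404))) = Add(2, Add(Mul(-1, I, Pow(1006, Rational(1, 2))), 1404)) = Add(2, Add(1404, Mul(-1, I, Pow(1006, Rational(1, 2))))) = Add(1406, Mul(-1, I, Pow(1006, Rational(1, 2)))) ≈ Add(1406.0, Mul(-31.717, I)))
Add(Function('j')(V), I) = Add(-59, Add(1406, Mul(-1, I, Pow(1006, Rational(1, 2))))) = Add(1347, Mul(-1, I, Pow(1006, Rational(1, 2))))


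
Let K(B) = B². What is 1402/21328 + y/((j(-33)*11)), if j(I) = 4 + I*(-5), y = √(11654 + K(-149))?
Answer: 701/10664 + √33855/1859 ≈ 0.16471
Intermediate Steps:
y = √33855 (y = √(11654 + (-149)²) = √(11654 + 22201) = √33855 ≈ 184.00)
j(I) = 4 - 5*I
1402/21328 + y/((j(-33)*11)) = 1402/21328 + √33855/(((4 - 5*(-33))*11)) = 1402*(1/21328) + √33855/(((4 + 165)*11)) = 701/10664 + √33855/((169*11)) = 701/10664 + √33855/1859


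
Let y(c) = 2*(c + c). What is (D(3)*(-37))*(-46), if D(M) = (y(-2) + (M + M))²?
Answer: 6808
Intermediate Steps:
y(c) = 4*c (y(c) = 2*(2*c) = 4*c)
D(M) = (-8 + 2*M)² (D(M) = (4*(-2) + (M + M))² = (-8 + 2*M)²)
(D(3)*(-37))*(-46) = ((4*(-4 + 3)²)*(-37))*(-46) = ((4*(-1)²)*(-37))*(-46) = ((4*1)*(-37))*(-46) = (4*(-37))*(-46) = -148*(-46) = 6808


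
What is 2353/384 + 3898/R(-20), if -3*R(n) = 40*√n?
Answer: 2353/384 + 5847*I*√5/200 ≈ 6.1276 + 65.371*I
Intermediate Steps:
R(n) = -40*√n/3
2353/384 + 3898/R(-20) = 2353/384 + 3898/((-80*I*√5/3)) = 2353/384 + 3898*(3*I*√5/400) = 2353/384 + 5847*I*√5/200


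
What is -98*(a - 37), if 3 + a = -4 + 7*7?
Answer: -490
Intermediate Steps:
a = 42 (a = -3 + (-4 + 7*7) = -3 + (-4 + 49) = -3 + 45 = 42)
-98*(a - 37) = -98*(42 - 37) = -98*5 = -490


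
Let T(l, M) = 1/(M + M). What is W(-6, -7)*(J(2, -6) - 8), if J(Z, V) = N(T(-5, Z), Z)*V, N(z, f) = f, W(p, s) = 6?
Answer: -120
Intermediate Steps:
T(l, M) = 1/(2*M)
J(Z, V) = V*Z (J(Z, V) = Z*V = V*Z)
W(-6, -7)*(J(2, -6) - 8) = 6*(-6*2 - 8) = 6*(-12 - 8) = 6*(-20) = -120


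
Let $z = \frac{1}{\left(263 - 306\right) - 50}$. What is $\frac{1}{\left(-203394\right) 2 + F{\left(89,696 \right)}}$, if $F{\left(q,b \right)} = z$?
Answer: $- \frac{93}{37831285} \approx -2.4583 \cdot 10^{-6}$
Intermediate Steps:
$z = - \frac{1}{93}$ ($z = \frac{1}{-43 - 50} = \frac{1}{-93} = - \frac{1}{93} \approx -0.010753$)
$F{\left(q,b \right)} = - \frac{1}{93}$
$\frac{1}{\left(-203394\right) 2 + F{\left(89,696 \right)}} = \frac{1}{\left(-203394\right) 2 - \frac{1}{93}} = \frac{1}{-406788 - \frac{1}{93}} = \frac{1}{- \frac{37831285}{93}} = - \frac{93}{37831285}$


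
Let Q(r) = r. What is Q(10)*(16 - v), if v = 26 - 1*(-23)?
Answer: -330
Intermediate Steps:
v = 49 (v = 26 + 23 = 49)
Q(10)*(16 - v) = 10*(16 - 1*49) = 10*(16 - 49) = 10*(-33) = -330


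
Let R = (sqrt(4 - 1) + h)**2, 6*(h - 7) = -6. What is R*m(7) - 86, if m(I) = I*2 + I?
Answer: 733 + 252*sqrt(3) ≈ 1169.5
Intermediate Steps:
h = 6 (h = 7 + (1/6)*(-6) = 7 - 1 = 6)
m(I) = 3*I (m(I) = 2*I + I = 3*I)
R = (6 + sqrt(3))**2 (R = (sqrt(4 - 1) + 6)**2 = (sqrt(3) + 6)**2 = (6 + sqrt(3))**2 ≈ 59.785)
R*m(7) - 86 = (6 + sqrt(3))**2*(3*7) - 86 = (6 + sqrt(3))**2*21 - 86 = 21*(6 + sqrt(3))**2 - 86 = -86 + 21*(6 + sqrt(3))**2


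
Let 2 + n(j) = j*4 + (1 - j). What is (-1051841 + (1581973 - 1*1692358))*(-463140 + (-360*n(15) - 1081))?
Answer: 557939375786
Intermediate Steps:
n(j) = -1 + 3*j (n(j) = -2 + (j*4 + (1 - j)) = -2 + (4*j + (1 - j)) = -2 + (1 + 3*j) = -1 + 3*j)
(-1051841 + (1581973 - 1*1692358))*(-463140 + (-360*n(15) - 1081)) = (-1051841 + (1581973 - 1*1692358))*(-463140 + (-360*(-1 + 3*15) - 1081)) = (-1051841 + (1581973 - 1692358))*(-463140 + (-360*(-1 + 45) - 1081)) = (-1051841 - 110385)*(-463140 + (-360*44 - 1081)) = -1162226*(-463140 + (-15840 - 1081)) = -1162226*(-463140 - 16921) = -1162226*(-480061) = 557939375786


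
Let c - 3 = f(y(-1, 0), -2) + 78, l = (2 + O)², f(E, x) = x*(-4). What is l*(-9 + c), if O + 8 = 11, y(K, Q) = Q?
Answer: 2000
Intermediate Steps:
O = 3 (O = -8 + 11 = 3)
f(E, x) = -4*x
l = 25 (l = (2 + 3)² = 5² = 25)
c = 89 (c = 3 + (-4*(-2) + 78) = 3 + (8 + 78) = 3 + 86 = 89)
l*(-9 + c) = 25*(-9 + 89) = 25*80 = 2000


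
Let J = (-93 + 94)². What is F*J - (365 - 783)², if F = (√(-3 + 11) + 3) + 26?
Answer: -174695 + 2*√2 ≈ -1.7469e+5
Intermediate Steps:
F = 29 + 2*√2 (F = (√8 + 3) + 26 = (2*√2 + 3) + 26 = (3 + 2*√2) + 26 = 29 + 2*√2 ≈ 31.828)
J = 1 (J = 1² = 1)
F*J - (365 - 783)² = (29 + 2*√2)*1 - (365 - 783)² = (29 + 2*√2) - 1*(-418)² = (29 + 2*√2) - 1*174724 = (29 + 2*√2) - 174724 = -174695 + 2*√2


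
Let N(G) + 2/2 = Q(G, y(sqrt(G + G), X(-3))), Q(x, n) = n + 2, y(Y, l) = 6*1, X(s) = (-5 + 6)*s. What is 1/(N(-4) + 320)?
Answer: 1/327 ≈ 0.0030581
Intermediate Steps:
X(s) = s (X(s) = 1*s = s)
y(Y, l) = 6
Q(x, n) = 2 + n
N(G) = 7 (N(G) = -1 + (2 + 6) = -1 + 8 = 7)
1/(N(-4) + 320) = 1/(7 + 320) = 1/327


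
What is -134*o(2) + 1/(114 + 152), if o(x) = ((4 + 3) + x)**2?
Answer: -2887163/266 ≈ -10854.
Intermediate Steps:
o(x) = (7 + x)**2
-134*o(2) + 1/(114 + 152) = -134*(7 + 2)**2 + 1/(114 + 152) = -134*9**2 + 1/266 = -134*81 + 1/266 = -10854 + 1/266 = -2887163/266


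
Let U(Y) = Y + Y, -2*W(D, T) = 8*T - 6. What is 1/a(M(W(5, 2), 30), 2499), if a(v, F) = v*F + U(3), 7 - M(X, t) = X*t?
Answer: 1/392349 ≈ 2.5487e-6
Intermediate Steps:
W(D, T) = 3 - 4*T (W(D, T) = -(8*T - 6)/2 = -(-6 + 8*T)/2 = 3 - 4*T)
M(X, t) = 7 - X*t
U(Y) = 2*Y
a(v, F) = 6 + F*v (a(v, F) = v*F + 2*3 = F*v + 6 = 6 + F*v)
1/a(M(W(5, 2), 30), 2499) = 1/(6 + 2499*(7 - 1*(3 - 4*2)*30)) = 1/(6 + 2499*(7 - 1*(3 - 8)*30)) = 1/(6 + 2499*(7 - 1*(-5)*30)) = 1/(6 + 2499*(7 + 150)) = 1/(6 + 2499*157) = 1/(6 + 392343) = 1/392349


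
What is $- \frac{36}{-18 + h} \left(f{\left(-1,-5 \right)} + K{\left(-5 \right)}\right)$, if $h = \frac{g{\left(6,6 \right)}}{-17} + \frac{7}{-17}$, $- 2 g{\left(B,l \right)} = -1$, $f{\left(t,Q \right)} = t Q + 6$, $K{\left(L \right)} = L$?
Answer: $\frac{2448}{209} \approx 11.713$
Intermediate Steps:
$f{\left(t,Q \right)} = 6 + Q t$ ($f{\left(t,Q \right)} = Q t + 6 = 6 + Q t$)
$g{\left(B,l \right)} = \frac{1}{2}$ ($g{\left(B,l \right)} = \left(- \frac{1}{2}\right) \left(-1\right) = \frac{1}{2}$)
$h = - \frac{15}{34}$ ($h = \frac{1}{2 \left(-17\right)} + \frac{7}{-17} = \frac{1}{2} \left(- \frac{1}{17}\right) + 7 \left(- \frac{1}{17}\right) = - \frac{1}{34} - \frac{7}{17} = - \frac{15}{34} \approx -0.44118$)
$- \frac{36}{-18 + h} \left(f{\left(-1,-5 \right)} + K{\left(-5 \right)}\right) = - \frac{36}{-18 - \frac{15}{34}} \left(\left(6 - -5\right) - 5\right) = - \frac{36}{- \frac{627}{34}} \left(\left(6 + 5\right) - 5\right) = \left(-36\right) \left(- \frac{34}{627}\right) \left(11 - 5\right) = \frac{408}{209} \cdot 6 = \frac{2448}{209}$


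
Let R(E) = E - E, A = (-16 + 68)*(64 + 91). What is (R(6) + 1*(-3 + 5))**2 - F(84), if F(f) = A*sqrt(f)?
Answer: 4 - 16120*sqrt(21) ≈ -73867.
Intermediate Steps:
A = 8060 (A = 52*155 = 8060)
F(f) = 8060*sqrt(f)
R(E) = 0
(R(6) + 1*(-3 + 5))**2 - F(84) = (0 + 1*(-3 + 5))**2 - 8060*sqrt(84) = (0 + 1*2)**2 - 8060*2*sqrt(21) = (0 + 2)**2 - 16120*sqrt(21) = 2**2 - 16120*sqrt(21) = 4 - 16120*sqrt(21)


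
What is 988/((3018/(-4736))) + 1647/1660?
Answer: -3881224117/2504940 ≈ -1549.4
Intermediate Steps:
988/((3018/(-4736))) + 1647/1660 = 988/((3018*(-1/4736))) + 1647*(1/1660) = 988/(-1509/2368) + 1647/1660 = 988*(-2368/1509) + 1647/1660 = -2339584/1509 + 1647/1660 = -3881224117/2504940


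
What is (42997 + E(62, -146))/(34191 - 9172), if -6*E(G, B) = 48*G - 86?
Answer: 127546/75057 ≈ 1.6993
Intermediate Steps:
E(G, B) = 43/3 - 8*G (E(G, B) = -(48*G - 86)/6 = -(-86 + 48*G)/6 = 43/3 - 8*G)
(42997 + E(62, -146))/(34191 - 9172) = (42997 + (43/3 - 8*62))/(34191 - 9172) = (42997 + (43/3 - 496))/25019 = (42997 - 1445/3)*(1/25019) = (127546/3)*(1/25019) = 127546/75057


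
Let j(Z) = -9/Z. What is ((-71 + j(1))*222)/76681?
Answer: -17760/76681 ≈ -0.23161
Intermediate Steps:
((-71 + j(1))*222)/76681 = ((-71 - 9/1)*222)/76681 = ((-71 - 9*1)*222)*(1/76681) = ((-71 - 9)*222)*(1/76681) = -80*222*(1/76681) = -17760*1/76681 = -17760/76681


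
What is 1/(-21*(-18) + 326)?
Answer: 1/704 ≈ 0.0014205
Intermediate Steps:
1/(-21*(-18) + 326) = 1/(378 + 326) = 1/704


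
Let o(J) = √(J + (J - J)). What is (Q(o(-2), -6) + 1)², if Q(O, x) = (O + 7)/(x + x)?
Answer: (5 - I*√2)²/144 ≈ 0.15972 - 0.098209*I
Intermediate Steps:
o(J) = √J (o(J) = √(J + 0) = √J)
Q(O, x) = (7 + O)/(2*x) (Q(O, x) = (7 + O)/((2*x)) = (7 + O)*(1/(2*x)) = (7 + O)/(2*x))
(Q(o(-2), -6) + 1)² = ((½)*(7 + √(-2))/(-6) + 1)² = ((½)*(-⅙)*(7 + I*√2) + 1)² = ((-7/12 - I*√2/12) + 1)² = (5/12 - I*√2/12)²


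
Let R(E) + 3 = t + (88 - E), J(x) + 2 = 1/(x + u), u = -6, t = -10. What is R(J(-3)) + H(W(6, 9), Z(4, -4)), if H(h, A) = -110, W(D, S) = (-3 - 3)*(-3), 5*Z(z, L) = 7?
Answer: -296/9 ≈ -32.889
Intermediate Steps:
Z(z, L) = 7/5 (Z(z, L) = (⅕)*7 = 7/5)
W(D, S) = 18 (W(D, S) = -6*(-3) = 18)
J(x) = -2 + 1/(-6 + x) (J(x) = -2 + 1/(x - 6) = -2 + 1/(-6 + x))
R(E) = 75 - E (R(E) = -3 + (-10 + (88 - E)) = -3 + (78 - E) = 75 - E)
R(J(-3)) + H(W(6, 9), Z(4, -4)) = (75 - (13 - 2*(-3))/(-6 - 3)) - 110 = (75 - (13 + 6)/(-9)) - 110 = (75 - (-1)*19/9) - 110 = (75 - 1*(-19/9)) - 110 = (75 + 19/9) - 110 = 694/9 - 110 = -296/9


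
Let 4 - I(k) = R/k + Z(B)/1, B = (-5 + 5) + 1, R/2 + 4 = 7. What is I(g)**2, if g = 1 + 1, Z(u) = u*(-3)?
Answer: 16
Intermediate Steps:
R = 6 (R = -8 + 2*7 = -8 + 14 = 6)
B = 1 (B = 0 + 1 = 1)
Z(u) = -3*u
g = 2
I(k) = 7 - 6/k (I(k) = 4 - (6/k - 3*1/1) = 4 - (6/k - 3*1) = 4 - (6/k - 3) = 4 - (-3 + 6/k) = 4 + (3 - 6/k) = 7 - 6/k)
I(g)**2 = (7 - 6/2)**2 = (7 - 6*1/2)**2 = (7 - 3)**2 = 4**2 = 16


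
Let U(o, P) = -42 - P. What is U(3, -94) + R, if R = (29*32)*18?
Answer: 16756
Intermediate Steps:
R = 16704 (R = 928*18 = 16704)
U(3, -94) + R = (-42 - 1*(-94)) + 16704 = (-42 + 94) + 16704 = 52 + 16704 = 16756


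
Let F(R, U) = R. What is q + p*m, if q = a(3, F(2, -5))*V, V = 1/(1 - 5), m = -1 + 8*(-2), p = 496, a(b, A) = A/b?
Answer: -50593/6 ≈ -8432.2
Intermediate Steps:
m = -17 (m = -1 - 16 = -17)
V = -¼ (V = 1/(-4) = -¼ ≈ -0.25000)
q = -⅙ (q = (2/3)*(-¼) = (2*(⅓))*(-¼) = (⅔)*(-¼) = -⅙ ≈ -0.16667)
q + p*m = -⅙ + 496*(-17) = -⅙ - 8432 = -50593/6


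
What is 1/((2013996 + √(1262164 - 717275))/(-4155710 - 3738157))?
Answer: -15898216562532/4056179343127 + 7893867*√544889/4056179343127 ≈ -3.9181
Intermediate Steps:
1/((2013996 + √(1262164 - 717275))/(-4155710 - 3738157)) = 1/((2013996 + √544889)/(-7893867)) = 1/((2013996 + √544889)*(-1/7893867)) = 1/(-671332/2631289 - √544889/7893867)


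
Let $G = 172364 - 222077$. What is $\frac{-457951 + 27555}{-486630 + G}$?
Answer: $\frac{430396}{536343} \approx 0.80246$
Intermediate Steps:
$G = -49713$
$\frac{-457951 + 27555}{-486630 + G} = \frac{-457951 + 27555}{-486630 - 49713} = - \frac{430396}{-536343} = \left(-430396\right) \left(- \frac{1}{536343}\right) = \frac{430396}{536343}$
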